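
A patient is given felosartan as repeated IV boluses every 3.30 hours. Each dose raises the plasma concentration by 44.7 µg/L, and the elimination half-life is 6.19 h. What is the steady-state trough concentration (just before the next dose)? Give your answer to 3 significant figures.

k = ln 2 / 6.19 = 0.1120 h⁻¹
Fraction remaining after one interval: e^(−kτ) = e^(−0.1120 × 3.30) = 0.6911
R = 1 / (1 − 0.6911) = 3.237
Css,max = 44.7 × 3.237 = 144.7 µg/L
Css,min = Css,max × e^(−kτ) = 144.7 × 0.6911 ≈ 100 µg/L

100 µg/L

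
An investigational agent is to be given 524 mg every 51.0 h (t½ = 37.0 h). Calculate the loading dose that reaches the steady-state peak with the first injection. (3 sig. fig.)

852 mg

k = ln 2 / 37.0 = 0.01873 h⁻¹
Accumulation ratio R = 1 / (1 − e^(−kτ)) = 1 / (1 − e^(−0.01873×51.0)) = 1 / (1 − 0.3847) = 1.625
Loading dose = maintenance dose × R = 524 × 1.625 ≈ 852 mg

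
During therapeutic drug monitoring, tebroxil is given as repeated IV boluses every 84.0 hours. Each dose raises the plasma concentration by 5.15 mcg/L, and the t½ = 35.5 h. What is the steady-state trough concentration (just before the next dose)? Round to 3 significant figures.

k = ln 2 / 35.5 = 0.01953 h⁻¹
Fraction remaining after one interval: e^(−kτ) = e^(−0.01953 × 84.0) = 0.1940
R = 1 / (1 − 0.1940) = 1.241
Css,max = 5.15 × 1.241 = 6.389 mcg/L
Css,min = Css,max × e^(−kτ) = 6.389 × 0.1940 ≈ 1.24 mcg/L

1.24 mcg/L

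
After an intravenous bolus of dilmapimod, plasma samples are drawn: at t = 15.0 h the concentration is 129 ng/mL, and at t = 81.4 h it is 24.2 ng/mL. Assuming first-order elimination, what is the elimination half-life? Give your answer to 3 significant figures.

27.5 hours

k = ln(C₁/C₂) / (t₂ − t₁) = ln(129/24.2) / (81.4 − 15.0)
  = 1.673 / 66.40 = 0.02520 h⁻¹
t½ = ln 2 / k = ln 2 / 0.02520 ≈ 27.5 hours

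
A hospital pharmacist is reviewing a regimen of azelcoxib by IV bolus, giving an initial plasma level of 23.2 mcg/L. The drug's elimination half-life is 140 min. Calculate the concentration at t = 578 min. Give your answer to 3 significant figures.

1.33 mcg/L

k = ln 2 / 140 = 0.004951 min⁻¹
C(t) = C₀ e^(−kt) = 23.2 × e^(−0.004951 × 578) = 23.2 × e^(−2.862) = 23.2 × 0.05717 ≈ 1.33 mcg/L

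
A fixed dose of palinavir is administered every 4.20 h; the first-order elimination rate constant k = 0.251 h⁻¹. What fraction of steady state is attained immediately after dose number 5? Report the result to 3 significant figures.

f_n = 1 − e^(−nkτ) = 1 − e^(−5 × 0.2510 × 4.20) = 1 − e^(−5.271) = 1 − 0.005138 ≈ 0.995

0.995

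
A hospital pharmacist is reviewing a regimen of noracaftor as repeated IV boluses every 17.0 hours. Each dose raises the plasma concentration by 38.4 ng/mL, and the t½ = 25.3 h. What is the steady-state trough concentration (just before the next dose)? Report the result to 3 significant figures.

k = ln 2 / 25.3 = 0.02740 h⁻¹
Fraction remaining after one interval: e^(−kτ) = e^(−0.02740 × 17.0) = 0.6277
R = 1 / (1 − 0.6277) = 2.686
Css,max = 38.4 × 2.686 = 103.1 ng/mL
Css,min = Css,max × e^(−kτ) = 103.1 × 0.6277 ≈ 64.7 ng/mL

64.7 ng/mL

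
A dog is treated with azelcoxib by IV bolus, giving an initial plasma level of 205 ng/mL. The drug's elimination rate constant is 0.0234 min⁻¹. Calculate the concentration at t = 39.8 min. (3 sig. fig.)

80.8 ng/mL

C(t) = C₀ e^(−kt) = 205 × e^(−0.02340 × 39.8) = 205 × e^(−0.9313) = 205 × 0.3940 ≈ 80.8 ng/mL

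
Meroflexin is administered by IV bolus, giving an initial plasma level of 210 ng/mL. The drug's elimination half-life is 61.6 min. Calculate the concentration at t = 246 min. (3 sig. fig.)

13.2 ng/mL

k = ln 2 / 61.6 = 0.01125 min⁻¹
C(t) = C₀ e^(−kt) = 210 × e^(−0.01125 × 246) = 210 × e^(−2.768) = 210 × 0.06278 ≈ 13.2 ng/mL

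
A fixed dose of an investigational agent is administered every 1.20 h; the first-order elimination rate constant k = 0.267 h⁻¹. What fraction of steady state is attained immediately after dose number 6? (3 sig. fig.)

0.854

f_n = 1 − e^(−nkτ) = 1 − e^(−6 × 0.2670 × 1.20) = 1 − e^(−1.922) = 1 − 0.1463 ≈ 0.854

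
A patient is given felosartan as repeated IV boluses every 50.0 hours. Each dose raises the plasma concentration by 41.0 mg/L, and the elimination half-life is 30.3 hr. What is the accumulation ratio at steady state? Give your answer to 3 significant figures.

1.47

k = ln 2 / 30.3 = 0.02288 hr⁻¹
Fraction remaining after one interval: e^(−kτ) = e^(−0.02288 × 50.0) = 0.3186
R = 1 / (1 − 0.3186) = 1 / 0.6814 ≈ 1.47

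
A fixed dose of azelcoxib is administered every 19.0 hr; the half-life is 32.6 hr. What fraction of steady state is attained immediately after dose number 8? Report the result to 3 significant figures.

k = ln 2 / 32.6 = 0.02126 hr⁻¹
f_n = 1 − e^(−nkτ) = 1 − e^(−8 × 0.02126 × 19.0) = 1 − e^(−3.232) = 1 − 0.03948 ≈ 0.961

0.961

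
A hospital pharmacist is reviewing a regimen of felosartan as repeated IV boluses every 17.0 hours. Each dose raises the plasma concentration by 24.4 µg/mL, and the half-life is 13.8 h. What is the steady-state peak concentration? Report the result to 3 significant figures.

k = ln 2 / 13.8 = 0.05023 h⁻¹
Fraction remaining after one interval: e^(−kτ) = e^(−0.05023 × 17.0) = 0.4258
R = 1 / (1 − 0.4258) = 1.741
Css,max = 24.4 × 1.741 ≈ 42.5 µg/mL

42.5 µg/mL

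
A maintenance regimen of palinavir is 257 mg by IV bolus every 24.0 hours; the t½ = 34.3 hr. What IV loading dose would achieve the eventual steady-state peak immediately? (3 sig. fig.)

k = ln 2 / 34.3 = 0.02021 hr⁻¹
Accumulation ratio R = 1 / (1 − e^(−kτ)) = 1 / (1 − e^(−0.02021×24.0)) = 1 / (1 − 0.6157) = 2.602
Loading dose = maintenance dose × R = 257 × 2.602 ≈ 669 mg

669 mg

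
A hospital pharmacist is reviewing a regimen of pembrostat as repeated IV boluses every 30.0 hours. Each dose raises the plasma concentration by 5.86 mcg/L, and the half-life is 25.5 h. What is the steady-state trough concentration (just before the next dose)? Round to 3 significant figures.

4.65 mcg/L

k = ln 2 / 25.5 = 0.02718 h⁻¹
Fraction remaining after one interval: e^(−kτ) = e^(−0.02718 × 30.0) = 0.4424
R = 1 / (1 − 0.4424) = 1.794
Css,max = 5.86 × 1.794 = 10.51 mcg/L
Css,min = Css,max × e^(−kτ) = 10.51 × 0.4424 ≈ 4.65 mcg/L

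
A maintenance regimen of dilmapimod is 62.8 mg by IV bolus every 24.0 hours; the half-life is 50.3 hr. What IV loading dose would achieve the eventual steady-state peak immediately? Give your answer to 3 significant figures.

223 mg

k = ln 2 / 50.3 = 0.01378 hr⁻¹
Accumulation ratio R = 1 / (1 − e^(−kτ)) = 1 / (1 − e^(−0.01378×24.0)) = 1 / (1 − 0.7184) = 3.551
Loading dose = maintenance dose × R = 62.8 × 3.551 ≈ 223 mg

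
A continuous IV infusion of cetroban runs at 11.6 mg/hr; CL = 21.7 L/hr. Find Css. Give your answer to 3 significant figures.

Css = infusion rate / CL = 11.6 / 21.7 ≈ 0.535 mg/L

0.535 mg/L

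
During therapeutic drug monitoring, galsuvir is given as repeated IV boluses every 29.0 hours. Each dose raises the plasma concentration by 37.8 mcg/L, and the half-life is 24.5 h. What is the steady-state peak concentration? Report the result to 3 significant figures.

67.5 mcg/L

k = ln 2 / 24.5 = 0.02829 h⁻¹
Fraction remaining after one interval: e^(−kτ) = e^(−0.02829 × 29.0) = 0.4402
R = 1 / (1 − 0.4402) = 1.786
Css,max = 37.8 × 1.786 ≈ 67.5 mcg/L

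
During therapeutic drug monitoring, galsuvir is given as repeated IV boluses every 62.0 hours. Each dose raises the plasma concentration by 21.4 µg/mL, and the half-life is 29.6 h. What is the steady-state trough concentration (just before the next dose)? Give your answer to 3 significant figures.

k = ln 2 / 29.6 = 0.02342 h⁻¹
Fraction remaining after one interval: e^(−kτ) = e^(−0.02342 × 62.0) = 0.2341
R = 1 / (1 − 0.2341) = 1.306
Css,max = 21.4 × 1.306 = 27.94 µg/mL
Css,min = Css,max × e^(−kτ) = 27.94 × 0.2341 ≈ 6.54 µg/mL

6.54 µg/mL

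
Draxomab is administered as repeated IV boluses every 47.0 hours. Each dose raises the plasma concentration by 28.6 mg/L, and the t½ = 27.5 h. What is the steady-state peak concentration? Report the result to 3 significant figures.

k = ln 2 / 27.5 = 0.02521 h⁻¹
Fraction remaining after one interval: e^(−kτ) = e^(−0.02521 × 47.0) = 0.3059
R = 1 / (1 − 0.3059) = 1.441
Css,max = 28.6 × 1.441 ≈ 41.2 mg/L

41.2 mg/L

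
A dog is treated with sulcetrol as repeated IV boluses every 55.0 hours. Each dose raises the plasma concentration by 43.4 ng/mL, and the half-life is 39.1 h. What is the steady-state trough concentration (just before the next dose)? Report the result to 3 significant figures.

26.3 ng/mL

k = ln 2 / 39.1 = 0.01773 h⁻¹
Fraction remaining after one interval: e^(−kτ) = e^(−0.01773 × 55.0) = 0.3772
R = 1 / (1 − 0.3772) = 1.606
Css,max = 43.4 × 1.606 = 69.68 ng/mL
Css,min = Css,max × e^(−kτ) = 69.68 × 0.3772 ≈ 26.3 ng/mL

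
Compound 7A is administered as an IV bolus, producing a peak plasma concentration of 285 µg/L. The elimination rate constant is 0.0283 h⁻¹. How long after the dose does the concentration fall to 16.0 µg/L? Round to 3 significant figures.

102 hours

C(t) = C₀ e^(−kt)  ⇒  t = ln(C₀/C) / k
t = ln(285/16.0) / 0.02830 = 2.880 / 0.02830 ≈ 102 hours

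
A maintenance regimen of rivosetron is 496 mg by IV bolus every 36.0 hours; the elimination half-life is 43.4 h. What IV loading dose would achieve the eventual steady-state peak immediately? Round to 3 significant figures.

1130 mg

k = ln 2 / 43.4 = 0.01597 h⁻¹
Accumulation ratio R = 1 / (1 − e^(−kτ)) = 1 / (1 − e^(−0.01597×36.0)) = 1 / (1 − 0.5627) = 2.287
Loading dose = maintenance dose × R = 496 × 2.287 ≈ 1130 mg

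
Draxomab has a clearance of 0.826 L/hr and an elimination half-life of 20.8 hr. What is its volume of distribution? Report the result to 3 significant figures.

24.8 L

k = ln 2 / t½ = ln 2 / 20.8 = 0.03332 hr⁻¹
V = CL / k = 0.826 / 0.03332 ≈ 24.8 L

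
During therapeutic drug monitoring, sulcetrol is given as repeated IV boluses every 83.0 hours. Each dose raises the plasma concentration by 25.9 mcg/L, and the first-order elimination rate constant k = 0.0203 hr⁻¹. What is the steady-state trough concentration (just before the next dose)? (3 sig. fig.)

5.90 mcg/L

Fraction remaining after one interval: e^(−kτ) = e^(−0.02030 × 83.0) = 0.1855
R = 1 / (1 − 0.1855) = 1.228
Css,max = 25.9 × 1.228 = 31.80 mcg/L
Css,min = Css,max × e^(−kτ) = 31.80 × 0.1855 ≈ 5.90 mcg/L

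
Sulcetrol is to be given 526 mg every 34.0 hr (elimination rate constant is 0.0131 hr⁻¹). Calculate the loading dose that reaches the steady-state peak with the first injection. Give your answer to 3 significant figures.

1460 mg

Accumulation ratio R = 1 / (1 − e^(−kτ)) = 1 / (1 − e^(−0.01310×34.0)) = 1 / (1 − 0.6406) = 2.782
Loading dose = maintenance dose × R = 526 × 2.782 ≈ 1460 mg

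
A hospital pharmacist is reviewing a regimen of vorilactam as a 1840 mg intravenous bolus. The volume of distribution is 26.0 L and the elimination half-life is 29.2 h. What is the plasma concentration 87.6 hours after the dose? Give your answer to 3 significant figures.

8.85 mg/L

C₀ = dose / V = 1840 / 26.0 = 70.77 mg/L
k = ln 2 / 29.2 = 0.02374 h⁻¹
C(t) = C₀ e^(−kt) = 70.77 × e^(−0.02374 × 87.6) = 70.77 × e^(−2.079) = 70.77 × 0.1250 ≈ 8.85 mg/L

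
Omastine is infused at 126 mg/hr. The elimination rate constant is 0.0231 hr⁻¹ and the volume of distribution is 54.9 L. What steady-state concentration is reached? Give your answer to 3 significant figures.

99.4 µg/mL

CL = k · V = 0.0231 × 54.9 = 1.268 L/hr
Css = rate / CL = 126 / 1.268 ≈ 99.4 µg/mL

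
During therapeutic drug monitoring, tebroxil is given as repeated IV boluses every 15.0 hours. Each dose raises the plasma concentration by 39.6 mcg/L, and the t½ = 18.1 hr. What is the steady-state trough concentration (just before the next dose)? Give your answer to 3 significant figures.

k = ln 2 / 18.1 = 0.03830 hr⁻¹
Fraction remaining after one interval: e^(−kτ) = e^(−0.03830 × 15.0) = 0.5630
R = 1 / (1 − 0.5630) = 2.288
Css,max = 39.6 × 2.288 = 90.62 mcg/L
Css,min = Css,max × e^(−kτ) = 90.62 × 0.5630 ≈ 51.0 mcg/L

51.0 mcg/L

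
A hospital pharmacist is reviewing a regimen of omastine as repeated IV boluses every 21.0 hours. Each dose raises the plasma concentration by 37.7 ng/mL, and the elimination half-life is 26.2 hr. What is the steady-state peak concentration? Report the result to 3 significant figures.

88.4 ng/mL

k = ln 2 / 26.2 = 0.02646 hr⁻¹
Fraction remaining after one interval: e^(−kτ) = e^(−0.02646 × 21.0) = 0.5737
R = 1 / (1 − 0.5737) = 2.346
Css,max = 37.7 × 2.346 ≈ 88.4 ng/mL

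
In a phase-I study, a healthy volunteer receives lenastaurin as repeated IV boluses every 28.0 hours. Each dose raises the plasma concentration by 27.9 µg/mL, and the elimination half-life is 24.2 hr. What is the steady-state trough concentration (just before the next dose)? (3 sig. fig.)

k = ln 2 / 24.2 = 0.02864 hr⁻¹
Fraction remaining after one interval: e^(−kτ) = e^(−0.02864 × 28.0) = 0.4484
R = 1 / (1 − 0.4484) = 1.813
Css,max = 27.9 × 1.813 = 50.58 µg/mL
Css,min = Css,max × e^(−kτ) = 50.58 × 0.4484 ≈ 22.7 µg/mL

22.7 µg/mL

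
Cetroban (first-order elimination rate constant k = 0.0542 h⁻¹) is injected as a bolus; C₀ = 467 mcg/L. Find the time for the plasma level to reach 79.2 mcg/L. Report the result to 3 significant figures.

32.7 hours

C(t) = C₀ e^(−kt)  ⇒  t = ln(C₀/C) / k
t = ln(467/79.2) / 0.05420 = 1.774 / 0.05420 ≈ 32.7 hours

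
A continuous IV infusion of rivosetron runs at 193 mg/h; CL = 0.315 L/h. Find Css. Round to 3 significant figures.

Css = infusion rate / CL = 193 / 0.315 ≈ 613 mg/L

613 mg/L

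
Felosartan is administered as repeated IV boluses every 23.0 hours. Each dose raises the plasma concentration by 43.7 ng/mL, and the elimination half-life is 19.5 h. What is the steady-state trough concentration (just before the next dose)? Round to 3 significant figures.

k = ln 2 / 19.5 = 0.03555 h⁻¹
Fraction remaining after one interval: e^(−kτ) = e^(−0.03555 × 23.0) = 0.4415
R = 1 / (1 − 0.4415) = 1.791
Css,max = 43.7 × 1.791 = 78.25 ng/mL
Css,min = Css,max × e^(−kτ) = 78.25 × 0.4415 ≈ 34.5 ng/mL

34.5 ng/mL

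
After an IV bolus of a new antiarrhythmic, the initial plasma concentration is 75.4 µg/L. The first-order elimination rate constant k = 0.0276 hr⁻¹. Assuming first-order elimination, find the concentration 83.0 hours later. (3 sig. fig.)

7.63 µg/L

C(t) = C₀ e^(−kt) = 75.4 × e^(−0.02760 × 83.0) = 75.4 × e^(−2.291) = 75.4 × 0.1012 ≈ 7.63 µg/L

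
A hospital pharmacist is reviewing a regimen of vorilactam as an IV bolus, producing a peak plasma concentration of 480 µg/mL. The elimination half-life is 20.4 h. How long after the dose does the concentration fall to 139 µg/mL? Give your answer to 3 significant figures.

k = ln 2 / 20.4 = 0.03398 h⁻¹
C(t) = C₀ e^(−kt)  ⇒  t = ln(C₀/C) / k
t = ln(480/139) / 0.03398 = 1.239 / 0.03398 ≈ 36.5 hours

36.5 hours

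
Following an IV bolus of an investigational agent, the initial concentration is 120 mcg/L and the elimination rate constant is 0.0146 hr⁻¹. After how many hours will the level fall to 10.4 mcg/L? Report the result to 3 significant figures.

168 hours

C(t) = C₀ e^(−kt)  ⇒  t = ln(C₀/C) / k
t = ln(120/10.4) / 0.01460 = 2.446 / 0.01460 ≈ 168 hours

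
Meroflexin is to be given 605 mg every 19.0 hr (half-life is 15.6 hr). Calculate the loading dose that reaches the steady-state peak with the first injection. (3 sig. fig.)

1060 mg

k = ln 2 / 15.6 = 0.04443 hr⁻¹
Accumulation ratio R = 1 / (1 − e^(−kτ)) = 1 / (1 − e^(−0.04443×19.0)) = 1 / (1 − 0.4299) = 1.754
Loading dose = maintenance dose × R = 605 × 1.754 ≈ 1060 mg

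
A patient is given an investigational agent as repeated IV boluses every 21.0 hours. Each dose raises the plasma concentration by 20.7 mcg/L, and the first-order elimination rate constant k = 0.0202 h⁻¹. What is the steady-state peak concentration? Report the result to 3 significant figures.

Fraction remaining after one interval: e^(−kτ) = e^(−0.02020 × 21.0) = 0.6543
R = 1 / (1 − 0.6543) = 2.893
Css,max = 20.7 × 2.893 ≈ 59.9 mcg/L

59.9 mcg/L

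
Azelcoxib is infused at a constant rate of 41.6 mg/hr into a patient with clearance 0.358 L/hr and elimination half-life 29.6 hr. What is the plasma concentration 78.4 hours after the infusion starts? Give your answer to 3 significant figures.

97.7 mg/L

Css = rate / CL = 41.6 / 0.358 = 116.2 mg/L
k = ln 2 / 29.6 = 0.02342 hr⁻¹
C(t) = Css (1 − e^(−kt)) = 116.2 × (1 − e^(−1.836)) = 116.2 × 0.8405 ≈ 97.7 mg/L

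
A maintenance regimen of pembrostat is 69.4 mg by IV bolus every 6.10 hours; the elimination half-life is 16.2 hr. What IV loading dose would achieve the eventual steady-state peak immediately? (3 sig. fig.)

302 mg

k = ln 2 / 16.2 = 0.04279 hr⁻¹
Accumulation ratio R = 1 / (1 − e^(−kτ)) = 1 / (1 − e^(−0.04279×6.10)) = 1 / (1 − 0.7703) = 4.353
Loading dose = maintenance dose × R = 69.4 × 4.353 ≈ 302 mg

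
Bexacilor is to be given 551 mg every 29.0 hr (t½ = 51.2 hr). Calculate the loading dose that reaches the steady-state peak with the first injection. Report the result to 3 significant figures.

1700 mg

k = ln 2 / 51.2 = 0.01354 hr⁻¹
Accumulation ratio R = 1 / (1 − e^(−kτ)) = 1 / (1 − e^(−0.01354×29.0)) = 1 / (1 − 0.6753) = 3.080
Loading dose = maintenance dose × R = 551 × 3.080 ≈ 1700 mg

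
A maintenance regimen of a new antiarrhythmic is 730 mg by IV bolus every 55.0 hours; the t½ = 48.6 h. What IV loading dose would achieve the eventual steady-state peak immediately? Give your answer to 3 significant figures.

1340 mg

k = ln 2 / 48.6 = 0.01426 h⁻¹
Accumulation ratio R = 1 / (1 − e^(−kτ)) = 1 / (1 − e^(−0.01426×55.0)) = 1 / (1 − 0.4564) = 1.840
Loading dose = maintenance dose × R = 730 × 1.840 ≈ 1340 mg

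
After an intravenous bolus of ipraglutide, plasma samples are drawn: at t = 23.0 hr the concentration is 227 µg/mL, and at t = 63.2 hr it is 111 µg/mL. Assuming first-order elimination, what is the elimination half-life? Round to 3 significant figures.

k = ln(C₁/C₂) / (t₂ − t₁) = ln(227/111) / (63.2 − 23.0)
  = 0.7154 / 40.20 = 0.01780 hr⁻¹
t½ = ln 2 / k = ln 2 / 0.01780 ≈ 38.9 hours

38.9 hours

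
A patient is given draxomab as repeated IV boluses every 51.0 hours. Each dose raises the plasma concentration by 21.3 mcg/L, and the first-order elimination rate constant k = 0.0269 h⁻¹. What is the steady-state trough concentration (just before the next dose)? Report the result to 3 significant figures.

Fraction remaining after one interval: e^(−kτ) = e^(−0.02690 × 51.0) = 0.2536
R = 1 / (1 − 0.2536) = 1.340
Css,max = 21.3 × 1.340 = 28.54 mcg/L
Css,min = Css,max × e^(−kτ) = 28.54 × 0.2536 ≈ 7.24 mcg/L

7.24 mcg/L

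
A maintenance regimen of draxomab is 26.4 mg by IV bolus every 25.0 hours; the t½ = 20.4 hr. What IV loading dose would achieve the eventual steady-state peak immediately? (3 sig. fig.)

k = ln 2 / 20.4 = 0.03398 hr⁻¹
Accumulation ratio R = 1 / (1 − e^(−kτ)) = 1 / (1 − e^(−0.03398×25.0)) = 1 / (1 − 0.4277) = 1.747
Loading dose = maintenance dose × R = 26.4 × 1.747 ≈ 46.1 mg

46.1 mg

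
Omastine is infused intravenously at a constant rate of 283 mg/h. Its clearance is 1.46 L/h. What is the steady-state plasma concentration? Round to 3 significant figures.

194 mg/L

Css = infusion rate / CL = 283 / 1.46 ≈ 194 mg/L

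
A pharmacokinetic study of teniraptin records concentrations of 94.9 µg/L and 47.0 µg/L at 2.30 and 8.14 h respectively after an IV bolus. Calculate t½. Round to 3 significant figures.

5.76 hours

k = ln(C₁/C₂) / (t₂ − t₁) = ln(94.9/47.0) / (8.14 − 2.30)
  = 0.7027 / 5.840 = 0.1203 h⁻¹
t½ = ln 2 / k = ln 2 / 0.1203 ≈ 5.76 hours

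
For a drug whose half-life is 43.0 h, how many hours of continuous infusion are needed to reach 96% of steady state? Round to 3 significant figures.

200 hours

k = ln 2 / 43.0 = 0.01612 h⁻¹
f = 1 − e^(−kt)  ⇒  t = −ln(1 − f) / k
t = −ln(1 − 0.96) / 0.01612 = 3.219 / 0.01612 ≈ 200 hours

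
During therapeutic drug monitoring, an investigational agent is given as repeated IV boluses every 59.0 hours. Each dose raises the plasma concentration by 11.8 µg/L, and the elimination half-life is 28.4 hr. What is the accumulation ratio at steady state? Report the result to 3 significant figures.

k = ln 2 / 28.4 = 0.02441 hr⁻¹
Fraction remaining after one interval: e^(−kτ) = e^(−0.02441 × 59.0) = 0.2369
R = 1 / (1 − 0.2369) = 1 / 0.7631 ≈ 1.31

1.31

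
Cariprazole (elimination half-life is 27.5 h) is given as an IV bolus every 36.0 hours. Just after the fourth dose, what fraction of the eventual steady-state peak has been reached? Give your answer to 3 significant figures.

0.973

k = ln 2 / 27.5 = 0.02521 h⁻¹
f_n = 1 − e^(−nkτ) = 1 − e^(−4 × 0.02521 × 36.0) = 1 − e^(−3.630) = 1 − 0.02653 ≈ 0.973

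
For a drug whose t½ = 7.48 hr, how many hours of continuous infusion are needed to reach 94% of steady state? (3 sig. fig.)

30.4 hours

k = ln 2 / 7.48 = 0.09267 hr⁻¹
f = 1 − e^(−kt)  ⇒  t = −ln(1 − f) / k
t = −ln(1 − 0.94) / 0.09267 = 2.813 / 0.09267 ≈ 30.4 hours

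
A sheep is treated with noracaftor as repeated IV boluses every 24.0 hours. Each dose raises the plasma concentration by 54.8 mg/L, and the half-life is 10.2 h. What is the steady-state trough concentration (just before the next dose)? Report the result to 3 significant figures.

k = ln 2 / 10.2 = 0.06796 h⁻¹
Fraction remaining after one interval: e^(−kτ) = e^(−0.06796 × 24.0) = 0.1957
R = 1 / (1 − 0.1957) = 1.243
Css,max = 54.8 × 1.243 = 68.14 mg/L
Css,min = Css,max × e^(−kτ) = 68.14 × 0.1957 ≈ 13.3 mg/L

13.3 mg/L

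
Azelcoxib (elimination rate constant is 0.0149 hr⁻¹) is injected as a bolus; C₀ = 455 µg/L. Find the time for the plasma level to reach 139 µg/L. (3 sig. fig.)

C(t) = C₀ e^(−kt)  ⇒  t = ln(C₀/C) / k
t = ln(455/139) / 0.01490 = 1.186 / 0.01490 ≈ 79.6 hours

79.6 hours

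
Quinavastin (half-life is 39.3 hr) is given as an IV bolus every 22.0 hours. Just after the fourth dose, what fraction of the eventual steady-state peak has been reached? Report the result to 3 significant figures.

k = ln 2 / 39.3 = 0.01764 hr⁻¹
f_n = 1 − e^(−nkτ) = 1 − e^(−4 × 0.01764 × 22.0) = 1 − e^(−1.552) = 1 − 0.2118 ≈ 0.788

0.788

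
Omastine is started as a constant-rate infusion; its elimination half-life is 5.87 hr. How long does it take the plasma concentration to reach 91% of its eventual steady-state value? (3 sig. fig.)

20.4 hours

k = ln 2 / 5.87 = 0.1181 hr⁻¹
f = 1 − e^(−kt)  ⇒  t = −ln(1 − f) / k
t = −ln(1 − 0.91) / 0.1181 = 2.408 / 0.1181 ≈ 20.4 hours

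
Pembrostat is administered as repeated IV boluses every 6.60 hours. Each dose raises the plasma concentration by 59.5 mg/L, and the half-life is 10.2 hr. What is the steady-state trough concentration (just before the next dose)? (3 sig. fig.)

105 mg/L

k = ln 2 / 10.2 = 0.06796 hr⁻¹
Fraction remaining after one interval: e^(−kτ) = e^(−0.06796 × 6.60) = 0.6386
R = 1 / (1 − 0.6386) = 2.767
Css,max = 59.5 × 2.767 = 164.6 mg/L
Css,min = Css,max × e^(−kτ) = 164.6 × 0.6386 ≈ 105 mg/L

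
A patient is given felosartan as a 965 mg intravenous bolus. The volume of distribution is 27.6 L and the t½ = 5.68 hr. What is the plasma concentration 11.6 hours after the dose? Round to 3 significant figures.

C₀ = dose / V = 965 / 27.6 = 34.96 mg/L
k = ln 2 / 5.68 = 0.1220 hr⁻¹
C(t) = C₀ e^(−kt) = 34.96 × e^(−0.1220 × 11.6) = 34.96 × e^(−1.416) = 34.96 × 0.2428 ≈ 8.49 mg/L

8.49 mg/L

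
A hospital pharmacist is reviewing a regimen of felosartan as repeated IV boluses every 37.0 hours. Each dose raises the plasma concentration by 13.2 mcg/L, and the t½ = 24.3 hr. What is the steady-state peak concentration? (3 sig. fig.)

20.2 mcg/L

k = ln 2 / 24.3 = 0.02852 hr⁻¹
Fraction remaining after one interval: e^(−kτ) = e^(−0.02852 × 37.0) = 0.3480
R = 1 / (1 − 0.3480) = 1.534
Css,max = 13.2 × 1.534 ≈ 20.2 mcg/L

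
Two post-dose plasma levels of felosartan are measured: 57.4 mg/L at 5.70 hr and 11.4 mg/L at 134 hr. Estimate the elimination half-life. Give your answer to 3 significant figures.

k = ln(C₁/C₂) / (t₂ − t₁) = ln(57.4/11.4) / (134 − 5.70)
  = 1.616 / 128.3 = 0.01260 hr⁻¹
t½ = ln 2 / k = ln 2 / 0.01260 ≈ 55.0 hours

55.0 hours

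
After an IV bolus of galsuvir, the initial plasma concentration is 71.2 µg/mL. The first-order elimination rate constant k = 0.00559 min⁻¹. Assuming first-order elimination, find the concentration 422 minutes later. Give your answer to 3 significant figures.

6.73 µg/mL

C(t) = C₀ e^(−kt) = 71.2 × e^(−0.005590 × 422) = 71.2 × e^(−2.359) = 71.2 × 0.09452 ≈ 6.73 µg/mL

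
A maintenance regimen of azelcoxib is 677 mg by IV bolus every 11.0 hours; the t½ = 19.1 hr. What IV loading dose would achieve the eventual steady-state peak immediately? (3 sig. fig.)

2060 mg

k = ln 2 / 19.1 = 0.03629 hr⁻¹
Accumulation ratio R = 1 / (1 − e^(−kτ)) = 1 / (1 − e^(−0.03629×11.0)) = 1 / (1 − 0.6709) = 3.038
Loading dose = maintenance dose × R = 677 × 3.038 ≈ 2060 mg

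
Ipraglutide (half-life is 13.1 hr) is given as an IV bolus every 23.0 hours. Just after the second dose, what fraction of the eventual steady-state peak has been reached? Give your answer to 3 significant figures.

0.912

k = ln 2 / 13.1 = 0.05291 hr⁻¹
f_n = 1 − e^(−nkτ) = 1 − e^(−2 × 0.05291 × 23.0) = 1 − e^(−2.434) = 1 − 0.08769 ≈ 0.912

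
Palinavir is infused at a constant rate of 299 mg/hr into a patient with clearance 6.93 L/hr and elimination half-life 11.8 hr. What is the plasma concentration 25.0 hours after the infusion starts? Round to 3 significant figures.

Css = rate / CL = 299 / 6.93 = 43.15 µg/mL
k = ln 2 / 11.8 = 0.05874 hr⁻¹
C(t) = Css (1 − e^(−kt)) = 43.15 × (1 − e^(−1.469)) = 43.15 × 0.7697 ≈ 33.2 µg/mL

33.2 µg/mL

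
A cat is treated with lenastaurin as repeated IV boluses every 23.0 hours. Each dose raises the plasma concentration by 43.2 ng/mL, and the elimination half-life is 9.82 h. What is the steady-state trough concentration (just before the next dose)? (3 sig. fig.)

k = ln 2 / 9.82 = 0.07059 h⁻¹
Fraction remaining after one interval: e^(−kτ) = e^(−0.07059 × 23.0) = 0.1972
R = 1 / (1 − 0.1972) = 1.246
Css,max = 43.2 × 1.246 = 53.81 ng/mL
Css,min = Css,max × e^(−kτ) = 53.81 × 0.1972 ≈ 10.6 ng/mL

10.6 ng/mL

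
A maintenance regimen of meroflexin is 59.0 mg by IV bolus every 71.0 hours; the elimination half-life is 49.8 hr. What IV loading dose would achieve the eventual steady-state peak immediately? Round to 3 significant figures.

94.0 mg

k = ln 2 / 49.8 = 0.01392 hr⁻¹
Accumulation ratio R = 1 / (1 − e^(−kτ)) = 1 / (1 − e^(−0.01392×71.0)) = 1 / (1 − 0.3722) = 1.593
Loading dose = maintenance dose × R = 59.0 × 1.593 ≈ 94.0 mg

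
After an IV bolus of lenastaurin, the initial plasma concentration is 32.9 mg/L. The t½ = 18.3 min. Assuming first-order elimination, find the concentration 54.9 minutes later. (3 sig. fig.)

k = ln 2 / 18.3 = 0.03788 min⁻¹
C(t) = C₀ e^(−kt) = 32.9 × e^(−0.03788 × 54.9) = 32.9 × e^(−2.079) = 32.9 × 0.1250 ≈ 4.11 mg/L

4.11 mg/L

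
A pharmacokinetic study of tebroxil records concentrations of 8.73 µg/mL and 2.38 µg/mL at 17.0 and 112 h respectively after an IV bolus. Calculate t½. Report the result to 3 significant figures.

50.7 hours

k = ln(C₁/C₂) / (t₂ − t₁) = ln(8.73/2.38) / (112 − 17.0)
  = 1.300 / 95.00 = 0.01368 h⁻¹
t½ = ln 2 / k = ln 2 / 0.01368 ≈ 50.7 hours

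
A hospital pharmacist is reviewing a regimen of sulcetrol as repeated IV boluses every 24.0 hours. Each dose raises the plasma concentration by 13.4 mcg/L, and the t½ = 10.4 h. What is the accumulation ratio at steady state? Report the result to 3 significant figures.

1.25

k = ln 2 / 10.4 = 0.06665 h⁻¹
Fraction remaining after one interval: e^(−kτ) = e^(−0.06665 × 24.0) = 0.2020
R = 1 / (1 − 0.2020) = 1 / 0.7980 ≈ 1.25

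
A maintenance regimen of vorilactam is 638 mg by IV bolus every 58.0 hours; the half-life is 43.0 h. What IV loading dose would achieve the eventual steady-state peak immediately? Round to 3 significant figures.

k = ln 2 / 43.0 = 0.01612 h⁻¹
Accumulation ratio R = 1 / (1 − e^(−kτ)) = 1 / (1 − e^(−0.01612×58.0)) = 1 / (1 − 0.3926) = 1.646
Loading dose = maintenance dose × R = 638 × 1.646 ≈ 1050 mg

1050 mg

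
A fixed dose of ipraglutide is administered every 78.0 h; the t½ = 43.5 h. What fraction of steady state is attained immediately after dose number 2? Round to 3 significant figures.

0.917

k = ln 2 / 43.5 = 0.01593 h⁻¹
f_n = 1 − e^(−nkτ) = 1 − e^(−2 × 0.01593 × 78.0) = 1 − e^(−2.486) = 1 − 0.08326 ≈ 0.917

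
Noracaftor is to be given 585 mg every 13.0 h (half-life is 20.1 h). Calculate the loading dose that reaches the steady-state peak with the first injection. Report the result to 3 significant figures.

1620 mg

k = ln 2 / 20.1 = 0.03448 h⁻¹
Accumulation ratio R = 1 / (1 − e^(−kτ)) = 1 / (1 − e^(−0.03448×13.0)) = 1 / (1 − 0.6387) = 2.768
Loading dose = maintenance dose × R = 585 × 2.768 ≈ 1620 mg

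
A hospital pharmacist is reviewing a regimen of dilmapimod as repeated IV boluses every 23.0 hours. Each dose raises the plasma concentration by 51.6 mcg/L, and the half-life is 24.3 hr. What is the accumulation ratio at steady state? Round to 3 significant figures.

2.08

k = ln 2 / 24.3 = 0.02852 hr⁻¹
Fraction remaining after one interval: e^(−kτ) = e^(−0.02852 × 23.0) = 0.5189
R = 1 / (1 − 0.5189) = 1 / 0.4811 ≈ 2.08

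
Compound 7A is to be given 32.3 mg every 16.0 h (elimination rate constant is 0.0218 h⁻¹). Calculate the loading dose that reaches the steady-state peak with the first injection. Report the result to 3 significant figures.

110 mg

Accumulation ratio R = 1 / (1 − e^(−kτ)) = 1 / (1 − e^(−0.02180×16.0)) = 1 / (1 − 0.7055) = 3.396
Loading dose = maintenance dose × R = 32.3 × 3.396 ≈ 110 mg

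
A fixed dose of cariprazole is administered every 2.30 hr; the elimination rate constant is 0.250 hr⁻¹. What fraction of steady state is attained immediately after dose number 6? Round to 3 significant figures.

f_n = 1 − e^(−nkτ) = 1 − e^(−6 × 0.2500 × 2.30) = 1 − e^(−3.450) = 1 − 0.03175 ≈ 0.968

0.968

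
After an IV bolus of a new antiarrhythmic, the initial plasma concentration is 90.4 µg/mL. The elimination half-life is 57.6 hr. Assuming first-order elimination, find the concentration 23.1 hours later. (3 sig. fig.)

68.5 µg/mL

k = ln 2 / 57.6 = 0.01203 hr⁻¹
23.1 hr is 0.4010 half-lives, so C = 90.4 × (1/2)^0.4010 = 90.4 × 0.7573 ≈ 68.5 µg/mL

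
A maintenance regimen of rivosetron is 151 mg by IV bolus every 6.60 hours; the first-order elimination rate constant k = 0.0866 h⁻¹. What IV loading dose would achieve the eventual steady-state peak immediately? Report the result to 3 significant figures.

Accumulation ratio R = 1 / (1 − e^(−kτ)) = 1 / (1 − e^(−0.08660×6.60)) = 1 / (1 − 0.5646) = 2.297
Loading dose = maintenance dose × R = 151 × 2.297 ≈ 347 mg

347 mg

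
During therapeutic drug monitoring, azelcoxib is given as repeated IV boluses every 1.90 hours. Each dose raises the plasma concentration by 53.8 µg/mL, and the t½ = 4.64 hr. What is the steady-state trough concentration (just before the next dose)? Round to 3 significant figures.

k = ln 2 / 4.64 = 0.1494 hr⁻¹
Fraction remaining after one interval: e^(−kτ) = e^(−0.1494 × 1.90) = 0.7529
R = 1 / (1 − 0.7529) = 4.047
Css,max = 53.8 × 4.047 = 217.7 µg/mL
Css,min = Css,max × e^(−kτ) = 217.7 × 0.7529 ≈ 164 µg/mL

164 µg/mL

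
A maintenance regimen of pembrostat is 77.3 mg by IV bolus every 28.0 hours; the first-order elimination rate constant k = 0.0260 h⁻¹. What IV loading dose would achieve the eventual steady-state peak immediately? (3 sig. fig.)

149 mg

Accumulation ratio R = 1 / (1 − e^(−kτ)) = 1 / (1 − e^(−0.02600×28.0)) = 1 / (1 − 0.4829) = 1.934
Loading dose = maintenance dose × R = 77.3 × 1.934 ≈ 149 mg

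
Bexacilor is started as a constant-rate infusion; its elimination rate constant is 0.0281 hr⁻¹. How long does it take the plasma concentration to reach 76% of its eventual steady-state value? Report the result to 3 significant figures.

f = 1 − e^(−kt)  ⇒  t = −ln(1 − f) / k
t = −ln(1 − 0.76) / 0.02810 = 1.427 / 0.02810 ≈ 50.8 hours

50.8 hours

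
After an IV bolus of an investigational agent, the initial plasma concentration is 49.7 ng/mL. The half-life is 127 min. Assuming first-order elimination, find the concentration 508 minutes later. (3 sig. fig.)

3.11 ng/mL

k = ln 2 / 127 = 0.005458 min⁻¹
C(t) = C₀ e^(−kt) = 49.7 × e^(−0.005458 × 508) = 49.7 × e^(−2.773) = 49.7 × 0.06250 ≈ 3.11 ng/mL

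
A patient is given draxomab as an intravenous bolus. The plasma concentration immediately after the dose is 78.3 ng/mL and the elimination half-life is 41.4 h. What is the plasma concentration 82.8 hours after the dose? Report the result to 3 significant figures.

k = ln 2 / 41.4 = 0.01674 h⁻¹
82.8 h is 2.000 half-lives, so C = 78.3 × (1/2)^2.000 = 78.3 × 0.2500 ≈ 19.6 ng/mL

19.6 ng/mL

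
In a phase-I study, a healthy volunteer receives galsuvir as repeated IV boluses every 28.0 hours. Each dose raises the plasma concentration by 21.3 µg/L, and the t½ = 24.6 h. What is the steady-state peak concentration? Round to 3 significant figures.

39.0 µg/L

k = ln 2 / 24.6 = 0.02818 h⁻¹
Fraction remaining after one interval: e^(−kτ) = e^(−0.02818 × 28.0) = 0.4543
R = 1 / (1 − 0.4543) = 1.833
Css,max = 21.3 × 1.833 ≈ 39.0 µg/L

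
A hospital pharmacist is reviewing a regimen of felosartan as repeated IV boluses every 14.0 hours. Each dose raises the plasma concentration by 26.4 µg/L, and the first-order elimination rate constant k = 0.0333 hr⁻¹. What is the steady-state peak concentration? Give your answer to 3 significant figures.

70.9 µg/L

Fraction remaining after one interval: e^(−kτ) = e^(−0.03330 × 14.0) = 0.6274
R = 1 / (1 − 0.6274) = 2.684
Css,max = 26.4 × 2.684 ≈ 70.9 µg/L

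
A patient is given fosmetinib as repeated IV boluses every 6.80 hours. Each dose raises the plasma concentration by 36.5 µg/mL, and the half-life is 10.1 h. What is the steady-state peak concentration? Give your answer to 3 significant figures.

97.9 µg/mL

k = ln 2 / 10.1 = 0.06863 h⁻¹
Fraction remaining after one interval: e^(−kτ) = e^(−0.06863 × 6.80) = 0.6271
R = 1 / (1 − 0.6271) = 2.682
Css,max = 36.5 × 2.682 ≈ 97.9 µg/mL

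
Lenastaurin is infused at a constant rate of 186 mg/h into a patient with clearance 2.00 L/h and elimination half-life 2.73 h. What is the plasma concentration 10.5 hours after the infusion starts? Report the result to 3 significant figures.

86.5 mg/L

Css = rate / CL = 186 / 2.00 = 93.00 mg/L
k = ln 2 / 2.73 = 0.2539 h⁻¹
C(t) = Css (1 − e^(−kt)) = 93.00 × (1 − e^(−2.666)) = 93.00 × 0.9305 ≈ 86.5 mg/L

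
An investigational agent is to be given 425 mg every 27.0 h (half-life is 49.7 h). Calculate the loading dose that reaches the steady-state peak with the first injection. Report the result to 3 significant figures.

1350 mg

k = ln 2 / 49.7 = 0.01395 h⁻¹
Accumulation ratio R = 1 / (1 − e^(−kτ)) = 1 / (1 − e^(−0.01395×27.0)) = 1 / (1 − 0.6862) = 3.187
Loading dose = maintenance dose × R = 425 × 3.187 ≈ 1350 mg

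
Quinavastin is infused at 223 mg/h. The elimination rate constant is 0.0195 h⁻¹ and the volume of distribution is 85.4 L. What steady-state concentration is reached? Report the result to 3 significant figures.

CL = k · V = 0.0195 × 85.4 = 1.665 L/h
Css = rate / CL = 223 / 1.665 ≈ 134 mg/L

134 mg/L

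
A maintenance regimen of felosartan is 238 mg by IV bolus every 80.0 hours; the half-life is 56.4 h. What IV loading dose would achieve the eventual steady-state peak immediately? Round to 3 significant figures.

380 mg

k = ln 2 / 56.4 = 0.01229 h⁻¹
Accumulation ratio R = 1 / (1 − e^(−kτ)) = 1 / (1 − e^(−0.01229×80.0)) = 1 / (1 − 0.3741) = 1.598
Loading dose = maintenance dose × R = 238 × 1.598 ≈ 380 mg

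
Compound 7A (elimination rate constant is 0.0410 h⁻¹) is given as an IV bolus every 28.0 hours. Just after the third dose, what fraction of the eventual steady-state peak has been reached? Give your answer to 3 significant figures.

f_n = 1 − e^(−nkτ) = 1 − e^(−3 × 0.04100 × 28.0) = 1 − e^(−3.444) = 1 − 0.03194 ≈ 0.968

0.968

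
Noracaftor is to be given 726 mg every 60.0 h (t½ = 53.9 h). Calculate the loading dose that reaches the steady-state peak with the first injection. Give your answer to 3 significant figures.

1350 mg

k = ln 2 / 53.9 = 0.01286 h⁻¹
Accumulation ratio R = 1 / (1 − e^(−kτ)) = 1 / (1 − e^(−0.01286×60.0)) = 1 / (1 − 0.4623) = 1.860
Loading dose = maintenance dose × R = 726 × 1.860 ≈ 1350 mg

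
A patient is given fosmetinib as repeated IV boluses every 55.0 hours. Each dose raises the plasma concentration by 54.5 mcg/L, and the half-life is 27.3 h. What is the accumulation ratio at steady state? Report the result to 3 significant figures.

k = ln 2 / 27.3 = 0.02539 h⁻¹
Fraction remaining after one interval: e^(−kτ) = e^(−0.02539 × 55.0) = 0.2475
R = 1 / (1 − 0.2475) = 1 / 0.7525 ≈ 1.33

1.33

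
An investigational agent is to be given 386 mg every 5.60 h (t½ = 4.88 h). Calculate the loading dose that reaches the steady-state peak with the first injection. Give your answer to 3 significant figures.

704 mg

k = ln 2 / 4.88 = 0.1420 h⁻¹
Accumulation ratio R = 1 / (1 − e^(−kτ)) = 1 / (1 − e^(−0.1420×5.60)) = 1 / (1 − 0.4514) = 1.823
Loading dose = maintenance dose × R = 386 × 1.823 ≈ 704 mg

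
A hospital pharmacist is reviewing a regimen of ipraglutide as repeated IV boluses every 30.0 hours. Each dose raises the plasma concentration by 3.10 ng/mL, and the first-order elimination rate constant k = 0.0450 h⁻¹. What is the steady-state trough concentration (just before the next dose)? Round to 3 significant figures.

Fraction remaining after one interval: e^(−kτ) = e^(−0.04500 × 30.0) = 0.2592
R = 1 / (1 − 0.2592) = 1.350
Css,max = 3.10 × 1.350 = 4.185 ng/mL
Css,min = Css,max × e^(−kτ) = 4.185 × 0.2592 ≈ 1.08 ng/mL

1.08 ng/mL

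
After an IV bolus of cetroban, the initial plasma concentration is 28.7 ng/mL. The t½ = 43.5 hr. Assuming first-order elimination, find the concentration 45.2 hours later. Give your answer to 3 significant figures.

14.0 ng/mL

k = ln 2 / 43.5 = 0.01593 hr⁻¹
45.2 hr is 1.039 half-lives, so C = 28.7 × (1/2)^1.039 = 28.7 × 0.4866 ≈ 14.0 ng/mL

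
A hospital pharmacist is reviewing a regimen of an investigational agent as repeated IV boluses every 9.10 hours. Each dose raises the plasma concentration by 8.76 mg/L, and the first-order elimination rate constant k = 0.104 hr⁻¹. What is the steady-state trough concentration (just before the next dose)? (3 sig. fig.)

Fraction remaining after one interval: e^(−kτ) = e^(−0.1040 × 9.10) = 0.3881
R = 1 / (1 − 0.3881) = 1.634
Css,max = 8.76 × 1.634 = 14.32 mg/L
Css,min = Css,max × e^(−kτ) = 14.32 × 0.3881 ≈ 5.56 mg/L

5.56 mg/L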